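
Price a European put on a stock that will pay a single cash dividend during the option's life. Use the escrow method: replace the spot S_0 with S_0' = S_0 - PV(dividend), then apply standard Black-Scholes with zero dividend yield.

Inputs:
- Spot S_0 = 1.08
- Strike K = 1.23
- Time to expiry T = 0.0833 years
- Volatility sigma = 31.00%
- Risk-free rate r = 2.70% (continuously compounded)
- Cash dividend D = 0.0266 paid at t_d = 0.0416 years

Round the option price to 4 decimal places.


Answer: Price = 0.1756

Derivation:
PV(D) = D * exp(-r * t_d) = 0.0266 * 0.99887743 = 0.02657014
S_0' = S_0 - PV(D) = 1.0800 - 0.02657014 = 1.05342986
d1 = (ln(S_0'/K) + (r + sigma^2/2)*T) / (sigma*sqrt(T)) = -1.66210815
d2 = d1 - sigma*sqrt(T) = -1.75157954
exp(-rT) = 0.99775343
N(-d1) = 0.95175445; N(-d2) = 0.96007693
P = K * exp(-rT) * N(-d2) - S_0' * N(-d1) = 1.2300 * 0.99775343 * 0.96007693 - 1.05342986 * 0.95175445 = 0.1756


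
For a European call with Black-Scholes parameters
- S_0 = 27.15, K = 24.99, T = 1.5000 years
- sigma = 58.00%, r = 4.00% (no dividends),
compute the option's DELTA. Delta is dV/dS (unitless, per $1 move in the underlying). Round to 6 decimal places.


Answer: Delta = 0.711013

Derivation:
d1 = 0.5563457094; d2 = -0.1540063160
phi(d1) = 0.3417421385; exp(-qT) = 1.0000000000; exp(-rT) = 0.9417645336
N(d1) = 0.7110127275
Delta = exp(-qT) * N(d1) = 1.0000000000 * 0.7110127275 = 0.711013


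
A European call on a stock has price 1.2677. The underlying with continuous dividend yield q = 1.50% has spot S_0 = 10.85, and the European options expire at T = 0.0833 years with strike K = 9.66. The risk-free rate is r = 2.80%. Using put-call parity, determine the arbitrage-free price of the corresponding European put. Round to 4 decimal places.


Answer: Put price = 0.0687

Derivation:
Put-call parity: C - P = S_0 * exp(-qT) - K * exp(-rT).
S_0 * exp(-qT) = 10.8500 * 0.99875128 = 10.83645139
K * exp(-rT) = 9.6600 * 0.99767032 = 9.63749527
P = C - S*exp(-qT) + K*exp(-rT)
P = 1.2677 - 10.83645139 + 9.63749527 = 0.0687


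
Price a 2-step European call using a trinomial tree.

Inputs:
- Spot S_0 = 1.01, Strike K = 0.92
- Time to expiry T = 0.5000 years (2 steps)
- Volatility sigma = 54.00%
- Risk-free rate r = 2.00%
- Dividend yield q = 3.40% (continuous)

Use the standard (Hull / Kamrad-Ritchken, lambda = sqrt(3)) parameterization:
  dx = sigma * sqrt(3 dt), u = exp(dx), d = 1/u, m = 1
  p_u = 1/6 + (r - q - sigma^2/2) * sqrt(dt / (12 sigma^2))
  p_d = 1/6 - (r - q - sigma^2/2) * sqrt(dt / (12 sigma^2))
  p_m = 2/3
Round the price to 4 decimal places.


Answer: Price = V(0,0) = 0.1826

Derivation:
dt = T/N = 0.250000; dx = sigma*sqrt(3*dt) = 0.467654
u = exp(dx) = 1.596245; d = 1/u = 0.626470
p_u = 0.123953, p_m = 0.666667, p_d = 0.209380
Discount per step: exp(-r*dt) = 0.995012
Stock lattice S(k, j) with j the centered position index:
  k=0: S(0,+0) = 1.0100
  k=1: S(1,-1) = 0.6327; S(1,+0) = 1.0100; S(1,+1) = 1.6122
  k=2: S(2,-2) = 0.3964; S(2,-1) = 0.6327; S(2,+0) = 1.0100; S(2,+1) = 1.6122; S(2,+2) = 2.5735
Terminal payoffs V(N, j) = max(S_T - K, 0):
  V(2,-2) = 0.000000; V(2,-1) = 0.000000; V(2,+0) = 0.090000; V(2,+1) = 0.692207; V(2,+2) = 1.653477
Backward induction: V(k, j) = exp(-r*dt) * [p_u * V(k+1, j+1) + p_m * V(k+1, j) + p_d * V(k+1, j-1)]
  V(1,-1) = exp(-r*dt) * [p_u*0.090000 + p_m*0.000000 + p_d*0.000000] = 0.011100
  V(1,+0) = exp(-r*dt) * [p_u*0.692207 + p_m*0.090000 + p_d*0.000000] = 0.145074
  V(1,+1) = exp(-r*dt) * [p_u*1.653477 + p_m*0.692207 + p_d*0.090000] = 0.681852
  V(0,+0) = exp(-r*dt) * [p_u*0.681852 + p_m*0.145074 + p_d*0.011100] = 0.182643


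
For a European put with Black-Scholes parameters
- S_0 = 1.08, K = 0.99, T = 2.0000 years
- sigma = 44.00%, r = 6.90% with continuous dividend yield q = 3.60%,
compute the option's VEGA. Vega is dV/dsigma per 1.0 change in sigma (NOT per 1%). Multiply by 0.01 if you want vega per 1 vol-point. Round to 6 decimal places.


Answer: Vega = 0.485516

Derivation:
d1 = 0.5570255798; d2 = -0.0652283877
phi(d1) = 0.3416128224; exp(-qT) = 0.9305308958; exp(-rT) = 0.8710986917
Vega = S * exp(-qT) * phi(d1) * sqrt(T) = 1.0800 * 0.9305308958 * 0.3416128224 * 1.4142135624 = 0.485516


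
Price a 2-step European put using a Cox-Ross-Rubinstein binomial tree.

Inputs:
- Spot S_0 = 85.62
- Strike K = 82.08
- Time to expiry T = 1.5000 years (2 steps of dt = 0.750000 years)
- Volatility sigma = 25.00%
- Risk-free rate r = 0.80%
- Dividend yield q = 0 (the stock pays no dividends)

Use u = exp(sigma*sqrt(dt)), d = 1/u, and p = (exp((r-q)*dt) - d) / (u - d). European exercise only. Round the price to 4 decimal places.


dt = T/N = 0.750000
u = exp(sigma*sqrt(dt)) = 1.241731; d = 1/u = 0.805327
p = (exp((r-q)*dt) - d) / (u - d) = 0.459874
Discount per step: exp(-r*dt) = 0.994018
Stock lattice S(k, i) with i counting down-moves:
  k=0: S(0,0) = 85.6200
  k=1: S(1,0) = 106.3170; S(1,1) = 68.9521
  k=2: S(2,0) = 132.0171; S(2,1) = 85.6200; S(2,2) = 55.5290
Terminal payoffs V(N, i) = max(K - S_T, 0):
  V(2,0) = 0.000000; V(2,1) = 0.000000; V(2,2) = 26.550956
Backward induction: V(k, i) = exp(-r*dt) * [p * V(k+1, i) + (1-p) * V(k+1, i+1)].
  V(1,0) = exp(-r*dt) * [p*0.000000 + (1-p)*0.000000] = 0.000000
  V(1,1) = exp(-r*dt) * [p*0.000000 + (1-p)*26.550956] = 14.255076
  V(0,0) = exp(-r*dt) * [p*0.000000 + (1-p)*14.255076] = 7.653479

Answer: Price = V(0,0) = 7.6535


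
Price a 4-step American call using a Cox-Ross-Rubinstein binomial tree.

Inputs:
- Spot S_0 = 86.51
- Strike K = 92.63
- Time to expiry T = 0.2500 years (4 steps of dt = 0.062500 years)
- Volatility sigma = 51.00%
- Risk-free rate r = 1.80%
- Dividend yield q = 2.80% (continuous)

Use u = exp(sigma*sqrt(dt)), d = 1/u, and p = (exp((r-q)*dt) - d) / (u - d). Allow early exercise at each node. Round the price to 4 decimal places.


dt = T/N = 0.062500
u = exp(sigma*sqrt(dt)) = 1.135985; d = 1/u = 0.880293
p = (exp((r-q)*dt) - d) / (u - d) = 0.465725
Discount per step: exp(-r*dt) = 0.998876
Stock lattice S(k, i) with i counting down-moves:
  k=0: S(0,0) = 86.5100
  k=1: S(1,0) = 98.2741; S(1,1) = 76.1542
  k=2: S(2,0) = 111.6378; S(2,1) = 86.5100; S(2,2) = 67.0380
  k=3: S(3,0) = 126.8189; S(3,1) = 98.2741; S(3,2) = 76.1542; S(3,3) = 59.0131
  k=4: S(4,0) = 144.0643; S(4,1) = 111.6378; S(4,2) = 86.5100; S(4,3) = 67.0380; S(4,4) = 51.9489
Terminal payoffs V(N, i) = max(S_T - K, 0):
  V(4,0) = 51.434341; V(4,1) = 19.007835; V(4,2) = 0.000000; V(4,3) = 0.000000; V(4,4) = 0.000000
Backward induction: V(k, i) = exp(-r*dt) * [p * V(k+1, i) + (1-p) * V(k+1, i+1)]; then take max(V_cont, immediate exercise) for American.
  V(3,0) = exp(-r*dt) * [p*51.434341 + (1-p)*19.007835] = 34.071302; exercise = 34.188891; V(3,0) = max -> 34.188891
  V(3,1) = exp(-r*dt) * [p*19.007835 + (1-p)*0.000000] = 8.842461; exercise = 5.644051; V(3,1) = max -> 8.842461
  V(3,2) = exp(-r*dt) * [p*0.000000 + (1-p)*0.000000] = 0.000000; exercise = 0.000000; V(3,2) = max -> 0.000000
  V(3,3) = exp(-r*dt) * [p*0.000000 + (1-p)*0.000000] = 0.000000; exercise = 0.000000; V(3,3) = max -> 0.000000
  V(2,0) = exp(-r*dt) * [p*34.188891 + (1-p)*8.842461] = 20.623701; exercise = 19.007835; V(2,0) = max -> 20.623701
  V(2,1) = exp(-r*dt) * [p*8.842461 + (1-p)*0.000000] = 4.113521; exercise = 0.000000; V(2,1) = max -> 4.113521
  V(2,2) = exp(-r*dt) * [p*0.000000 + (1-p)*0.000000] = 0.000000; exercise = 0.000000; V(2,2) = max -> 0.000000
  V(1,0) = exp(-r*dt) * [p*20.623701 + (1-p)*4.113521] = 11.789446; exercise = 5.644051; V(1,0) = max -> 11.789446
  V(1,1) = exp(-r*dt) * [p*4.113521 + (1-p)*0.000000] = 1.913613; exercise = 0.000000; V(1,1) = max -> 1.913613
  V(0,0) = exp(-r*dt) * [p*11.789446 + (1-p)*1.913613] = 6.505708; exercise = 0.000000; V(0,0) = max -> 6.505708

Answer: Price = V(0,0) = 6.5057


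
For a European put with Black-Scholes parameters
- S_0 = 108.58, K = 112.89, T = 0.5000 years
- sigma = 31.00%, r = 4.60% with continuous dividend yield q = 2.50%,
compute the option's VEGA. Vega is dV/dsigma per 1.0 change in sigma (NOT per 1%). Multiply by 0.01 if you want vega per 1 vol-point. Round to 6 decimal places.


d1 = -0.0200803034; d2 = -0.2392834056
phi(d1) = 0.3988618580; exp(-qT) = 0.9875778005; exp(-rT) = 0.9772624838
Vega = S * exp(-qT) * phi(d1) * sqrt(T) = 108.5800 * 0.9875778005 * 0.3988618580 * 0.7071067812 = 30.243264

Answer: Vega = 30.243264


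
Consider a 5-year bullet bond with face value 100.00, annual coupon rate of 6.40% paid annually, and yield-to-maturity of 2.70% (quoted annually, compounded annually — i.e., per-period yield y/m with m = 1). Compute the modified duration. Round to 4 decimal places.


Coupon per period c = face * coupon_rate / m = 6.400000
Periods per year m = 1; per-period yield y/m = 0.027000
Number of cashflows N = 5
Cashflows (t years, CF_t, discount factor 1/(1+y/m)^(m*t), PV):
  t = 1.0000: CF_t = 6.400000, DF = 0.973710, PV = 6.231743
  t = 2.0000: CF_t = 6.400000, DF = 0.948111, PV = 6.067909
  t = 3.0000: CF_t = 6.400000, DF = 0.923185, PV = 5.908383
  t = 4.0000: CF_t = 6.400000, DF = 0.898914, PV = 5.753051
  t = 5.0000: CF_t = 106.400000, DF = 0.875282, PV = 93.129959
Price P = sum_t PV_t = 117.091045
First compute Macaulay numerator sum_t t * PV_t:
  t * PV_t at t = 1.0000: 6.231743
  t * PV_t at t = 2.0000: 12.135819
  t * PV_t at t = 3.0000: 17.725149
  t * PV_t at t = 4.0000: 23.012203
  t * PV_t at t = 5.0000: 465.649793
Macaulay duration D = 524.754707 / 117.091045 = 4.481596
Modified duration = D / (1 + y/m) = 4.481596 / (1 + 0.027000) = 4.363774

Answer: Modified duration = 4.3638


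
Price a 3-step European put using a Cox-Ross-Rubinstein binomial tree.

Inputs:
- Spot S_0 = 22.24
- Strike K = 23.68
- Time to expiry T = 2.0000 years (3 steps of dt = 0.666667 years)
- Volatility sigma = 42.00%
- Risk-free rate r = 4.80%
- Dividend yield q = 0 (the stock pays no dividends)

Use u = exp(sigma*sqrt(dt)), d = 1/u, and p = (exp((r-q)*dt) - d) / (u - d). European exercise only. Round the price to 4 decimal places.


Answer: Price = V(0,0) = 5.1101

Derivation:
dt = T/N = 0.666667
u = exp(sigma*sqrt(dt)) = 1.409068; d = 1/u = 0.709689
p = (exp((r-q)*dt) - d) / (u - d) = 0.461593
Discount per step: exp(-r*dt) = 0.968507
Stock lattice S(k, i) with i counting down-moves:
  k=0: S(0,0) = 22.2400
  k=1: S(1,0) = 31.3377; S(1,1) = 15.7835
  k=2: S(2,0) = 44.1569; S(2,1) = 22.2400; S(2,2) = 11.2014
  k=3: S(3,0) = 62.2201; S(3,1) = 31.3377; S(3,2) = 15.7835; S(3,3) = 7.9495
Terminal payoffs V(N, i) = max(K - S_T, 0):
  V(3,0) = 0.000000; V(3,1) = 0.000000; V(3,2) = 7.896519; V(3,3) = 15.730518
Backward induction: V(k, i) = exp(-r*dt) * [p * V(k+1, i) + (1-p) * V(k+1, i+1)].
  V(2,0) = exp(-r*dt) * [p*0.000000 + (1-p)*0.000000] = 0.000000
  V(2,1) = exp(-r*dt) * [p*0.000000 + (1-p)*7.896519] = 4.117645
  V(2,2) = exp(-r*dt) * [p*7.896519 + (1-p)*15.730518] = 11.732874
  V(1,0) = exp(-r*dt) * [p*0.000000 + (1-p)*4.117645] = 2.147149
  V(1,1) = exp(-r*dt) * [p*4.117645 + (1-p)*11.732874] = 7.958932
  V(0,0) = exp(-r*dt) * [p*2.147149 + (1-p)*7.958932] = 5.110086


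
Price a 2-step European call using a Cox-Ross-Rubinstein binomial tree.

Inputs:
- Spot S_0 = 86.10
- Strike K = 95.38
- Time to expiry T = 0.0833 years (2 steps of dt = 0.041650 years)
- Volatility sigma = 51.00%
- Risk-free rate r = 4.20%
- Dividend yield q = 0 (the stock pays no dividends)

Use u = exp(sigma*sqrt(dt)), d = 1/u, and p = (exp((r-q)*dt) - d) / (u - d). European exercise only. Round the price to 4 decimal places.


dt = T/N = 0.041650
u = exp(sigma*sqrt(dt)) = 1.109692; d = 1/u = 0.901151
p = (exp((r-q)*dt) - d) / (u - d) = 0.482398
Discount per step: exp(-r*dt) = 0.998252
Stock lattice S(k, i) with i counting down-moves:
  k=0: S(0,0) = 86.1000
  k=1: S(1,0) = 95.5445; S(1,1) = 77.5891
  k=2: S(2,0) = 106.0249; S(2,1) = 86.1000; S(2,2) = 69.9195
Terminal payoffs V(N, i) = max(S_T - K, 0):
  V(2,0) = 10.644945; V(2,1) = 0.000000; V(2,2) = 0.000000
Backward induction: V(k, i) = exp(-r*dt) * [p * V(k+1, i) + (1-p) * V(k+1, i+1)].
  V(1,0) = exp(-r*dt) * [p*10.644945 + (1-p)*0.000000] = 5.126130
  V(1,1) = exp(-r*dt) * [p*0.000000 + (1-p)*0.000000] = 0.000000
  V(0,0) = exp(-r*dt) * [p*5.126130 + (1-p)*0.000000] = 2.468515

Answer: Price = V(0,0) = 2.4685


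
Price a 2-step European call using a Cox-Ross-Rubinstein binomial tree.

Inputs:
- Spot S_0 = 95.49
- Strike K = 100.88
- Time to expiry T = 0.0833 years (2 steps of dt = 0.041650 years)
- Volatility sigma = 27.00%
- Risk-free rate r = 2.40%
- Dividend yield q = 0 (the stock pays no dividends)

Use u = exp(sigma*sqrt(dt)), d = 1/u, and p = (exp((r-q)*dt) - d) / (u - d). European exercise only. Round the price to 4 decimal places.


Answer: Price = V(0,0) = 1.4042

Derivation:
dt = T/N = 0.041650
u = exp(sigma*sqrt(dt)) = 1.056649; d = 1/u = 0.946388
p = (exp((r-q)*dt) - d) / (u - d) = 0.495298
Discount per step: exp(-r*dt) = 0.999001
Stock lattice S(k, i) with i counting down-moves:
  k=0: S(0,0) = 95.4900
  k=1: S(1,0) = 100.8994; S(1,1) = 90.3706
  k=2: S(2,0) = 106.6152; S(2,1) = 95.4900; S(2,2) = 85.5257
Terminal payoffs V(N, i) = max(S_T - K, 0):
  V(2,0) = 5.735246; V(2,1) = 0.000000; V(2,2) = 0.000000
Backward induction: V(k, i) = exp(-r*dt) * [p * V(k+1, i) + (1-p) * V(k+1, i+1)].
  V(1,0) = exp(-r*dt) * [p*5.735246 + (1-p)*0.000000] = 2.837819
  V(1,1) = exp(-r*dt) * [p*0.000000 + (1-p)*0.000000] = 0.000000
  V(0,0) = exp(-r*dt) * [p*2.837819 + (1-p)*0.000000] = 1.404162


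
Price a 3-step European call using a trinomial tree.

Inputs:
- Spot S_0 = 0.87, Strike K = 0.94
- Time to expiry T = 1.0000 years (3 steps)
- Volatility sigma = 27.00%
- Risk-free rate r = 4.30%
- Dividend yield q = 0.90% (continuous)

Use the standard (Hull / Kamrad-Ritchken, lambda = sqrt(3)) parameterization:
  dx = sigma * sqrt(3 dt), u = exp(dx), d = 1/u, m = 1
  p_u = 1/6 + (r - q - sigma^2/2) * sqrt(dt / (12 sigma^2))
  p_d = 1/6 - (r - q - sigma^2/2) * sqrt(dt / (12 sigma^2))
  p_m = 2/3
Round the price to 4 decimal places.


dt = T/N = 0.333333; dx = sigma*sqrt(3*dt) = 0.270000
u = exp(dx) = 1.309964; d = 1/u = 0.763379
p_u = 0.165154, p_m = 0.666667, p_d = 0.168179
Discount per step: exp(-r*dt) = 0.985769
Stock lattice S(k, j) with j the centered position index:
  k=0: S(0,+0) = 0.8700
  k=1: S(1,-1) = 0.6641; S(1,+0) = 0.8700; S(1,+1) = 1.1397
  k=2: S(2,-2) = 0.5070; S(2,-1) = 0.6641; S(2,+0) = 0.8700; S(2,+1) = 1.1397; S(2,+2) = 1.4929
  k=3: S(3,-3) = 0.3870; S(3,-2) = 0.5070; S(3,-1) = 0.6641; S(3,+0) = 0.8700; S(3,+1) = 1.1397; S(3,+2) = 1.4929; S(3,+3) = 1.9557
Terminal payoffs V(N, j) = max(S_T - K, 0):
  V(3,-3) = 0.000000; V(3,-2) = 0.000000; V(3,-1) = 0.000000; V(3,+0) = 0.000000; V(3,+1) = 0.199669; V(3,+2) = 0.552926; V(3,+3) = 1.015680
Backward induction: V(k, j) = exp(-r*dt) * [p_u * V(k+1, j+1) + p_m * V(k+1, j) + p_d * V(k+1, j-1)]
  V(2,-2) = exp(-r*dt) * [p_u*0.000000 + p_m*0.000000 + p_d*0.000000] = 0.000000
  V(2,-1) = exp(-r*dt) * [p_u*0.000000 + p_m*0.000000 + p_d*0.000000] = 0.000000
  V(2,+0) = exp(-r*dt) * [p_u*0.199669 + p_m*0.000000 + p_d*0.000000] = 0.032507
  V(2,+1) = exp(-r*dt) * [p_u*0.552926 + p_m*0.199669 + p_d*0.000000] = 0.221237
  V(2,+2) = exp(-r*dt) * [p_u*1.015680 + p_m*0.552926 + p_d*0.199669] = 0.561830
  V(1,-1) = exp(-r*dt) * [p_u*0.032507 + p_m*0.000000 + p_d*0.000000] = 0.005292
  V(1,+0) = exp(-r*dt) * [p_u*0.221237 + p_m*0.032507 + p_d*0.000000] = 0.057381
  V(1,+1) = exp(-r*dt) * [p_u*0.561830 + p_m*0.221237 + p_d*0.032507] = 0.242250
  V(0,+0) = exp(-r*dt) * [p_u*0.242250 + p_m*0.057381 + p_d*0.005292] = 0.078026

Answer: Price = V(0,0) = 0.0780


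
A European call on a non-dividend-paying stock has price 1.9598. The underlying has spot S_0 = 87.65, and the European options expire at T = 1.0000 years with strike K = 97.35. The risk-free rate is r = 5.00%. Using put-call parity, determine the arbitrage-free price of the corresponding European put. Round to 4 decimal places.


Answer: Put price = 6.9120

Derivation:
Put-call parity: C - P = S_0 * exp(-qT) - K * exp(-rT).
S_0 * exp(-qT) = 87.6500 * 1.00000000 = 87.65000000
K * exp(-rT) = 97.3500 * 0.95122942 = 92.60218448
P = C - S*exp(-qT) + K*exp(-rT)
P = 1.9598 - 87.65000000 + 92.60218448 = 6.9120


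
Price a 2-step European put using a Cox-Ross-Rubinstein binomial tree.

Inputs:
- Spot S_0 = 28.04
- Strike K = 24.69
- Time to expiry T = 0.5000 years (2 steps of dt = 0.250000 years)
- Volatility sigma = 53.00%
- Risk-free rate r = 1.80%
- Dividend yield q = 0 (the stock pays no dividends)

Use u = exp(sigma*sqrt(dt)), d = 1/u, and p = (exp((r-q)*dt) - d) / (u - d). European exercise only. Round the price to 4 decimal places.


Answer: Price = V(0,0) = 2.5209

Derivation:
dt = T/N = 0.250000
u = exp(sigma*sqrt(dt)) = 1.303431; d = 1/u = 0.767206
p = (exp((r-q)*dt) - d) / (u - d) = 0.442546
Discount per step: exp(-r*dt) = 0.995510
Stock lattice S(k, i) with i counting down-moves:
  k=0: S(0,0) = 28.0400
  k=1: S(1,0) = 36.5482; S(1,1) = 21.5125
  k=2: S(2,0) = 47.6381; S(2,1) = 28.0400; S(2,2) = 16.5045
Terminal payoffs V(N, i) = max(K - S_T, 0):
  V(2,0) = 0.000000; V(2,1) = 0.000000; V(2,2) = 8.185517
Backward induction: V(k, i) = exp(-r*dt) * [p * V(k+1, i) + (1-p) * V(k+1, i+1)].
  V(1,0) = exp(-r*dt) * [p*0.000000 + (1-p)*0.000000] = 0.000000
  V(1,1) = exp(-r*dt) * [p*0.000000 + (1-p)*8.185517] = 4.542562
  V(0,0) = exp(-r*dt) * [p*0.000000 + (1-p)*4.542562] = 2.520900


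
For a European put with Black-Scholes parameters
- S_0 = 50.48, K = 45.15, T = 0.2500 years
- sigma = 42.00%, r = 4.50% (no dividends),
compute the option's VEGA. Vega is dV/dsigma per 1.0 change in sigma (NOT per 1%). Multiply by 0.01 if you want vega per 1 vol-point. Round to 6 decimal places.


Answer: Vega = 7.936596

Derivation:
d1 = 0.6899378018; d2 = 0.4799378018
phi(d1) = 0.3144451511; exp(-qT) = 1.0000000000; exp(-rT) = 0.9888130446
Vega = S * exp(-qT) * phi(d1) * sqrt(T) = 50.4800 * 1.0000000000 * 0.3144451511 * 0.5000000000 = 7.936596


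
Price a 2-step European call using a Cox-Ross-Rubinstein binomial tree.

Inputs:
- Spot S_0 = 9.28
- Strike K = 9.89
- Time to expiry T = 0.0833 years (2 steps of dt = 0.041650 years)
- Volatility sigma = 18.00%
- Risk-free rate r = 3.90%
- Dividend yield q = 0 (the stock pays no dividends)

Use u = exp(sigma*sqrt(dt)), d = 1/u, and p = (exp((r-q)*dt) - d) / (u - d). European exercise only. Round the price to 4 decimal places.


Answer: Price = V(0,0) = 0.0256

Derivation:
dt = T/N = 0.041650
u = exp(sigma*sqrt(dt)) = 1.037418; d = 1/u = 0.963932
p = (exp((r-q)*dt) - d) / (u - d) = 0.512939
Discount per step: exp(-r*dt) = 0.998377
Stock lattice S(k, i) with i counting down-moves:
  k=0: S(0,0) = 9.2800
  k=1: S(1,0) = 9.6272; S(1,1) = 8.9453
  k=2: S(2,0) = 9.9875; S(2,1) = 9.2800; S(2,2) = 8.6226
Terminal payoffs V(N, i) = max(S_T - K, 0):
  V(2,0) = 0.097472; V(2,1) = 0.000000; V(2,2) = 0.000000
Backward induction: V(k, i) = exp(-r*dt) * [p * V(k+1, i) + (1-p) * V(k+1, i+1)].
  V(1,0) = exp(-r*dt) * [p*0.097472 + (1-p)*0.000000] = 0.049916
  V(1,1) = exp(-r*dt) * [p*0.000000 + (1-p)*0.000000] = 0.000000
  V(0,0) = exp(-r*dt) * [p*0.049916 + (1-p)*0.000000] = 0.025562


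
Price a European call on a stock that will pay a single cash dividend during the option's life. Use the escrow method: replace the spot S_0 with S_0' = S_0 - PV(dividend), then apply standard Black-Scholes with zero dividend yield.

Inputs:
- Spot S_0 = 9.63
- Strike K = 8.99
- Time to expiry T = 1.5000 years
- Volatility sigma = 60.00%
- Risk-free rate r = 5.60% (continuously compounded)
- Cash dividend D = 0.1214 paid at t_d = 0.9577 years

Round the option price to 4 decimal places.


Answer: Price = 3.2179

Derivation:
PV(D) = D * exp(-r * t_d) = 0.1214 * 0.94778158 = 0.11506068
S_0' = S_0 - PV(D) = 9.6300 - 0.11506068 = 9.51493932
d1 = (ln(S_0'/K) + (r + sigma^2/2)*T) / (sigma*sqrt(T)) = 0.55896032
d2 = d1 - sigma*sqrt(T) = -0.17588660
exp(-rT) = 0.91943126
N(d1) = 0.71190560; N(d2) = 0.43019152
C = S_0' * N(d1) - K * exp(-rT) * N(d2) = 9.51493932 * 0.71190560 - 8.9900 * 0.91943126 * 0.43019152 = 3.2179


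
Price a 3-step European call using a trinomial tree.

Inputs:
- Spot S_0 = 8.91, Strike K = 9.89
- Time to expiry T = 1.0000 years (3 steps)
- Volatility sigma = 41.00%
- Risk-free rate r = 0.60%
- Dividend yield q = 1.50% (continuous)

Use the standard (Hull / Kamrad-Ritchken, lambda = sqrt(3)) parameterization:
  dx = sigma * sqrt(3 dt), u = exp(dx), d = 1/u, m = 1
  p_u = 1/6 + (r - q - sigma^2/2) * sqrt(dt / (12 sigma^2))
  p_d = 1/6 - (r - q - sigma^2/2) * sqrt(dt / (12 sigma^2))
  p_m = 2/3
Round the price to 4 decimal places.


dt = T/N = 0.333333; dx = sigma*sqrt(3*dt) = 0.410000
u = exp(dx) = 1.506818; d = 1/u = 0.663650
p_u = 0.128841, p_m = 0.666667, p_d = 0.204492
Discount per step: exp(-r*dt) = 0.998002
Stock lattice S(k, j) with j the centered position index:
  k=0: S(0,+0) = 8.9100
  k=1: S(1,-1) = 5.9131; S(1,+0) = 8.9100; S(1,+1) = 13.4257
  k=2: S(2,-2) = 3.9242; S(2,-1) = 5.9131; S(2,+0) = 8.9100; S(2,+1) = 13.4257; S(2,+2) = 20.2302
  k=3: S(3,-3) = 2.6043; S(3,-2) = 3.9242; S(3,-1) = 5.9131; S(3,+0) = 8.9100; S(3,+1) = 13.4257; S(3,+2) = 20.2302; S(3,+3) = 30.4832
Terminal payoffs V(N, j) = max(S_T - K, 0):
  V(3,-3) = 0.000000; V(3,-2) = 0.000000; V(3,-1) = 0.000000; V(3,+0) = 0.000000; V(3,+1) = 3.535746; V(3,+2) = 10.340154; V(3,+3) = 20.593155
Backward induction: V(k, j) = exp(-r*dt) * [p_u * V(k+1, j+1) + p_m * V(k+1, j) + p_d * V(k+1, j-1)]
  V(2,-2) = exp(-r*dt) * [p_u*0.000000 + p_m*0.000000 + p_d*0.000000] = 0.000000
  V(2,-1) = exp(-r*dt) * [p_u*0.000000 + p_m*0.000000 + p_d*0.000000] = 0.000000
  V(2,+0) = exp(-r*dt) * [p_u*3.535746 + p_m*0.000000 + p_d*0.000000] = 0.454641
  V(2,+1) = exp(-r*dt) * [p_u*10.340154 + p_m*3.535746 + p_d*0.000000] = 3.682033
  V(2,+2) = exp(-r*dt) * [p_u*20.593155 + p_m*10.340154 + p_d*3.535746] = 10.249200
  V(1,-1) = exp(-r*dt) * [p_u*0.454641 + p_m*0.000000 + p_d*0.000000] = 0.058460
  V(1,+0) = exp(-r*dt) * [p_u*3.682033 + p_m*0.454641 + p_d*0.000000] = 0.775939
  V(1,+1) = exp(-r*dt) * [p_u*10.249200 + p_m*3.682033 + p_d*0.454641] = 3.860453
  V(0,+0) = exp(-r*dt) * [p_u*3.860453 + p_m*0.775939 + p_d*0.058460] = 1.024582

Answer: Price = V(0,0) = 1.0246


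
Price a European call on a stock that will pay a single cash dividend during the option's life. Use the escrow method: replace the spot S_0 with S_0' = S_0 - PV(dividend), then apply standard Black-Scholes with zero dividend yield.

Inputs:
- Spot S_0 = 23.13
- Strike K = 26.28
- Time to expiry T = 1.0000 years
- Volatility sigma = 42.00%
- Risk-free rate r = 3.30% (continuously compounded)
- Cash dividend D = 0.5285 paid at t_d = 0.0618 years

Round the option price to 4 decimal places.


PV(D) = D * exp(-r * t_d) = 0.5285 * 0.99796268 = 0.52742328
S_0' = S_0 - PV(D) = 23.1300 - 0.52742328 = 22.60257672
d1 = (ln(S_0'/K) + (r + sigma^2/2)*T) / (sigma*sqrt(T)) = -0.07034352
d2 = d1 - sigma*sqrt(T) = -0.49034352
exp(-rT) = 0.96753856
N(d1) = 0.47196012; N(d2) = 0.31194542
C = S_0' * N(d1) - K * exp(-rT) * N(d2) = 22.60257672 * 0.47196012 - 26.2800 * 0.96753856 * 0.31194542 = 2.7357

Answer: Price = 2.7357


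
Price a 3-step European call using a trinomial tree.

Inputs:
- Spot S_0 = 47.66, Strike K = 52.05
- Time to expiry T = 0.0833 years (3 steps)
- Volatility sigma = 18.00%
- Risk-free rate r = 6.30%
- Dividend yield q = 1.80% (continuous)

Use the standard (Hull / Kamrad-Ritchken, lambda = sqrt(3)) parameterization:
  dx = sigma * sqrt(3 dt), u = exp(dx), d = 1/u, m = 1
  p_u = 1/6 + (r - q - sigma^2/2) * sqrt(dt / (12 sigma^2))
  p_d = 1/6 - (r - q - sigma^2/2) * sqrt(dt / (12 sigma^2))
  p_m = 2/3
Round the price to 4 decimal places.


dt = T/N = 0.027767; dx = sigma*sqrt(3*dt) = 0.051951
u = exp(dx) = 1.053324; d = 1/u = 0.949375
p_u = 0.174363, p_m = 0.666667, p_d = 0.158970
Discount per step: exp(-r*dt) = 0.998252
Stock lattice S(k, j) with j the centered position index:
  k=0: S(0,+0) = 47.6600
  k=1: S(1,-1) = 45.2472; S(1,+0) = 47.6600; S(1,+1) = 50.2014
  k=2: S(2,-2) = 42.9566; S(2,-1) = 45.2472; S(2,+0) = 47.6600; S(2,+1) = 50.2014; S(2,+2) = 52.8784
  k=3: S(3,-3) = 40.7819; S(3,-2) = 42.9566; S(3,-1) = 45.2472; S(3,+0) = 47.6600; S(3,+1) = 50.2014; S(3,+2) = 52.8784; S(3,+3) = 55.6981
Terminal payoffs V(N, j) = max(S_T - K, 0):
  V(3,-3) = 0.000000; V(3,-2) = 0.000000; V(3,-1) = 0.000000; V(3,+0) = 0.000000; V(3,+1) = 0.000000; V(3,+2) = 0.828389; V(3,+3) = 3.648090
Backward induction: V(k, j) = exp(-r*dt) * [p_u * V(k+1, j+1) + p_m * V(k+1, j) + p_d * V(k+1, j-1)]
  V(2,-2) = exp(-r*dt) * [p_u*0.000000 + p_m*0.000000 + p_d*0.000000] = 0.000000
  V(2,-1) = exp(-r*dt) * [p_u*0.000000 + p_m*0.000000 + p_d*0.000000] = 0.000000
  V(2,+0) = exp(-r*dt) * [p_u*0.000000 + p_m*0.000000 + p_d*0.000000] = 0.000000
  V(2,+1) = exp(-r*dt) * [p_u*0.828389 + p_m*0.000000 + p_d*0.000000] = 0.144188
  V(2,+2) = exp(-r*dt) * [p_u*3.648090 + p_m*0.828389 + p_d*0.000000] = 1.186275
  V(1,-1) = exp(-r*dt) * [p_u*0.000000 + p_m*0.000000 + p_d*0.000000] = 0.000000
  V(1,+0) = exp(-r*dt) * [p_u*0.144188 + p_m*0.000000 + p_d*0.000000] = 0.025097
  V(1,+1) = exp(-r*dt) * [p_u*1.186275 + p_m*0.144188 + p_d*0.000000] = 0.302438
  V(0,+0) = exp(-r*dt) * [p_u*0.302438 + p_m*0.025097 + p_d*0.000000] = 0.069344

Answer: Price = V(0,0) = 0.0693


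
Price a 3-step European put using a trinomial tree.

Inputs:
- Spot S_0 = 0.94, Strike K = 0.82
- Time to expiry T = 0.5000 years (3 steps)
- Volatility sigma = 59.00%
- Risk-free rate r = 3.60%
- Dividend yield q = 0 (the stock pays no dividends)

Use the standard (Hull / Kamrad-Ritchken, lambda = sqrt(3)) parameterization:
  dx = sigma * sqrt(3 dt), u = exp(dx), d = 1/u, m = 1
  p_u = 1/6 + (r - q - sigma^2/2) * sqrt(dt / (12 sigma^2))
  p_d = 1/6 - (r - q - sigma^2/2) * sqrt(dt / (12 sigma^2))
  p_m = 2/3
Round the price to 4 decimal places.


dt = T/N = 0.166667; dx = sigma*sqrt(3*dt) = 0.417193
u = exp(dx) = 1.517695; d = 1/u = 0.658894
p_u = 0.139091, p_m = 0.666667, p_d = 0.194242
Discount per step: exp(-r*dt) = 0.994018
Stock lattice S(k, j) with j the centered position index:
  k=0: S(0,+0) = 0.9400
  k=1: S(1,-1) = 0.6194; S(1,+0) = 0.9400; S(1,+1) = 1.4266
  k=2: S(2,-2) = 0.4081; S(2,-1) = 0.6194; S(2,+0) = 0.9400; S(2,+1) = 1.4266; S(2,+2) = 2.1652
  k=3: S(3,-3) = 0.2689; S(3,-2) = 0.4081; S(3,-1) = 0.6194; S(3,+0) = 0.9400; S(3,+1) = 1.4266; S(3,+2) = 2.1652; S(3,+3) = 3.2861
Terminal payoffs V(N, j) = max(K - S_T, 0):
  V(3,-3) = 0.551110; V(3,-2) = 0.411907; V(3,-1) = 0.200640; V(3,+0) = 0.000000; V(3,+1) = 0.000000; V(3,+2) = 0.000000; V(3,+3) = 0.000000
Backward induction: V(k, j) = exp(-r*dt) * [p_u * V(k+1, j+1) + p_m * V(k+1, j) + p_d * V(k+1, j-1)]
  V(2,-2) = exp(-r*dt) * [p_u*0.200640 + p_m*0.411907 + p_d*0.551110] = 0.407111
  V(2,-1) = exp(-r*dt) * [p_u*0.000000 + p_m*0.200640 + p_d*0.411907] = 0.212491
  V(2,+0) = exp(-r*dt) * [p_u*0.000000 + p_m*0.000000 + p_d*0.200640] = 0.038740
  V(2,+1) = exp(-r*dt) * [p_u*0.000000 + p_m*0.000000 + p_d*0.000000] = 0.000000
  V(2,+2) = exp(-r*dt) * [p_u*0.000000 + p_m*0.000000 + p_d*0.000000] = 0.000000
  V(1,-1) = exp(-r*dt) * [p_u*0.038740 + p_m*0.212491 + p_d*0.407111] = 0.224774
  V(1,+0) = exp(-r*dt) * [p_u*0.000000 + p_m*0.038740 + p_d*0.212491] = 0.066700
  V(1,+1) = exp(-r*dt) * [p_u*0.000000 + p_m*0.000000 + p_d*0.038740] = 0.007480
  V(0,+0) = exp(-r*dt) * [p_u*0.007480 + p_m*0.066700 + p_d*0.224774] = 0.088634

Answer: Price = V(0,0) = 0.0886


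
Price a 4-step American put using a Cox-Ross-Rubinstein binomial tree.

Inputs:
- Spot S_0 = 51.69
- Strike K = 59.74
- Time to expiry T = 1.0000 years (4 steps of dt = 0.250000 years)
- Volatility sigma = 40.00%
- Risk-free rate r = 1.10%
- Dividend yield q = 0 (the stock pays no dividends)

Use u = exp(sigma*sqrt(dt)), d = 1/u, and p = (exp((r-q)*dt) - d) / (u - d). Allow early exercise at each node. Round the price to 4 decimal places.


dt = T/N = 0.250000
u = exp(sigma*sqrt(dt)) = 1.221403; d = 1/u = 0.818731
p = (exp((r-q)*dt) - d) / (u - d) = 0.457005
Discount per step: exp(-r*dt) = 0.997254
Stock lattice S(k, i) with i counting down-moves:
  k=0: S(0,0) = 51.6900
  k=1: S(1,0) = 63.1343; S(1,1) = 42.3202
  k=2: S(2,0) = 77.1124; S(2,1) = 51.6900; S(2,2) = 34.6488
  k=3: S(3,0) = 94.1853; S(3,1) = 63.1343; S(3,2) = 42.3202; S(3,3) = 28.3681
  k=4: S(4,0) = 115.0382; S(4,1) = 77.1124; S(4,2) = 51.6900; S(4,3) = 34.6488; S(4,4) = 23.2258
Terminal payoffs V(N, i) = max(K - S_T, 0):
  V(4,0) = 0.000000; V(4,1) = 0.000000; V(4,2) = 8.050000; V(4,3) = 25.091157; V(4,4) = 36.514186
Backward induction: V(k, i) = exp(-r*dt) * [p * V(k+1, i) + (1-p) * V(k+1, i+1)]; then take max(V_cont, immediate exercise) for American.
  V(3,0) = exp(-r*dt) * [p*0.000000 + (1-p)*0.000000] = 0.000000; exercise = 0.000000; V(3,0) = max -> 0.000000
  V(3,1) = exp(-r*dt) * [p*0.000000 + (1-p)*8.050000] = 4.359107; exercise = 0.000000; V(3,1) = max -> 4.359107
  V(3,2) = exp(-r*dt) * [p*8.050000 + (1-p)*25.091157] = 17.255748; exercise = 17.419807; V(3,2) = max -> 17.419807
  V(3,3) = exp(-r*dt) * [p*25.091157 + (1-p)*36.514186] = 31.207867; exercise = 31.371927; V(3,3) = max -> 31.371927
  V(2,0) = exp(-r*dt) * [p*0.000000 + (1-p)*4.359107] = 2.360474; exercise = 0.000000; V(2,0) = max -> 2.360474
  V(2,1) = exp(-r*dt) * [p*4.359107 + (1-p)*17.419807] = 11.419558; exercise = 8.050000; V(2,1) = max -> 11.419558
  V(2,2) = exp(-r*dt) * [p*17.419807 + (1-p)*31.371927] = 24.927098; exercise = 25.091157; V(2,2) = max -> 25.091157
  V(1,0) = exp(-r*dt) * [p*2.360474 + (1-p)*11.419558] = 7.259522; exercise = 0.000000; V(1,0) = max -> 7.259522
  V(1,1) = exp(-r*dt) * [p*11.419558 + (1-p)*25.091157] = 18.791423; exercise = 17.419807; V(1,1) = max -> 18.791423
  V(0,0) = exp(-r*dt) * [p*7.259522 + (1-p)*18.791423] = 13.484157; exercise = 8.050000; V(0,0) = max -> 13.484157

Answer: Price = V(0,0) = 13.4842


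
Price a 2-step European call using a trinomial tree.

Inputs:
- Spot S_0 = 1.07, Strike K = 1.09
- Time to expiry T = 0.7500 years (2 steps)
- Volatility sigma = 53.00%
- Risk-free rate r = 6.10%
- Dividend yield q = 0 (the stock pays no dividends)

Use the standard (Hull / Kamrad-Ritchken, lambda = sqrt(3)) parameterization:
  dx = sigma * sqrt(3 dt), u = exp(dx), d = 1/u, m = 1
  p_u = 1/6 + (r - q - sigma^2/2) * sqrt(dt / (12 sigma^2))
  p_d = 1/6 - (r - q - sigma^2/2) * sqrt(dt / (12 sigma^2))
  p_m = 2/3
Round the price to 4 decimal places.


Answer: Price = V(0,0) = 0.1819

Derivation:
dt = T/N = 0.375000; dx = sigma*sqrt(3*dt) = 0.562150
u = exp(dx) = 1.754440; d = 1/u = 0.569982
p_u = 0.140167, p_m = 0.666667, p_d = 0.193166
Discount per step: exp(-r*dt) = 0.977385
Stock lattice S(k, j) with j the centered position index:
  k=0: S(0,+0) = 1.0700
  k=1: S(1,-1) = 0.6099; S(1,+0) = 1.0700; S(1,+1) = 1.8773
  k=2: S(2,-2) = 0.3476; S(2,-1) = 0.6099; S(2,+0) = 1.0700; S(2,+1) = 1.8773; S(2,+2) = 3.2935
Terminal payoffs V(N, j) = max(S_T - K, 0):
  V(2,-2) = 0.000000; V(2,-1) = 0.000000; V(2,+0) = 0.000000; V(2,+1) = 0.787251; V(2,+2) = 2.203525
Backward induction: V(k, j) = exp(-r*dt) * [p_u * V(k+1, j+1) + p_m * V(k+1, j) + p_d * V(k+1, j-1)]
  V(1,-1) = exp(-r*dt) * [p_u*0.000000 + p_m*0.000000 + p_d*0.000000] = 0.000000
  V(1,+0) = exp(-r*dt) * [p_u*0.787251 + p_m*0.000000 + p_d*0.000000] = 0.107851
  V(1,+1) = exp(-r*dt) * [p_u*2.203525 + p_m*0.787251 + p_d*0.000000] = 0.814841
  V(0,+0) = exp(-r*dt) * [p_u*0.814841 + p_m*0.107851 + p_d*0.000000] = 0.181905


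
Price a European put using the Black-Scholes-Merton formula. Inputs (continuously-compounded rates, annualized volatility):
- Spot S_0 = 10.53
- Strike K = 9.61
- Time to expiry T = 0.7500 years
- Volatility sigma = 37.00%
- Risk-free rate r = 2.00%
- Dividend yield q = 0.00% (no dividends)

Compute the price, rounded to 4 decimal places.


Answer: Price = 0.8100

Derivation:
d1 = (ln(S/K) + (r - q + 0.5*sigma^2) * T) / (sigma * sqrt(T)) = 0.49234435
d2 = d1 - sigma * sqrt(T) = 0.17191495
exp(-rT) = 0.98511194; exp(-qT) = 1.00000000
P = K * exp(-rT) * N(-d2) - S_0 * exp(-qT) * N(-d1)
N(-d1) = 0.31123797; N(-d2) = 0.43175220
P = 9.6100 * 0.98511194 * 0.43175220 - 10.5300 * 1.00000000 * 0.31123797 = 0.8100


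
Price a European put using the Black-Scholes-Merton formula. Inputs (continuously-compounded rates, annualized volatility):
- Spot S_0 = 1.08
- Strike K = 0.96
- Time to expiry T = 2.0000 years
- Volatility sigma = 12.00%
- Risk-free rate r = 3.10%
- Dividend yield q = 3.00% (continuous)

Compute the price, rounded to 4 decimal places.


d1 = (ln(S/K) + (r - q + 0.5*sigma^2) * T) / (sigma * sqrt(T)) = 0.79068112
d2 = d1 - sigma * sqrt(T) = 0.62097549
exp(-rT) = 0.93988289; exp(-qT) = 0.94176453
P = K * exp(-rT) * N(-d2) - S_0 * exp(-qT) * N(-d1)
N(-d1) = 0.21456505; N(-d2) = 0.26730787
P = 0.9600 * 0.93988289 * 0.26730787 - 1.0800 * 0.94176453 * 0.21456505 = 0.0230

Answer: Price = 0.0230


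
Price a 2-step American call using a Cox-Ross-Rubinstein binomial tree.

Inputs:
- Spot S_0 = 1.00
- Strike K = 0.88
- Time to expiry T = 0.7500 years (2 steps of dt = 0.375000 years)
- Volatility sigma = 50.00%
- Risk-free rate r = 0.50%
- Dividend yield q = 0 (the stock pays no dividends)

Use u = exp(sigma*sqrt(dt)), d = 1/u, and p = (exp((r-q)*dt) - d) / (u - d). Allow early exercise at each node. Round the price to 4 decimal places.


Answer: Price = V(0,0) = 0.2338

Derivation:
dt = T/N = 0.375000
u = exp(sigma*sqrt(dt)) = 1.358235; d = 1/u = 0.736250
p = (exp((r-q)*dt) - d) / (u - d) = 0.427063
Discount per step: exp(-r*dt) = 0.998127
Stock lattice S(k, i) with i counting down-moves:
  k=0: S(0,0) = 1.0000
  k=1: S(1,0) = 1.3582; S(1,1) = 0.7362
  k=2: S(2,0) = 1.8448; S(2,1) = 1.0000; S(2,2) = 0.5421
Terminal payoffs V(N, i) = max(S_T - K, 0):
  V(2,0) = 0.964803; V(2,1) = 0.120000; V(2,2) = 0.000000
Backward induction: V(k, i) = exp(-r*dt) * [p * V(k+1, i) + (1-p) * V(k+1, i+1)]; then take max(V_cont, immediate exercise) for American.
  V(1,0) = exp(-r*dt) * [p*0.964803 + (1-p)*0.120000] = 0.479884; exercise = 0.478235; V(1,0) = max -> 0.479884
  V(1,1) = exp(-r*dt) * [p*0.120000 + (1-p)*0.000000] = 0.051152; exercise = 0.000000; V(1,1) = max -> 0.051152
  V(0,0) = exp(-r*dt) * [p*0.479884 + (1-p)*0.051152] = 0.233809; exercise = 0.120000; V(0,0) = max -> 0.233809


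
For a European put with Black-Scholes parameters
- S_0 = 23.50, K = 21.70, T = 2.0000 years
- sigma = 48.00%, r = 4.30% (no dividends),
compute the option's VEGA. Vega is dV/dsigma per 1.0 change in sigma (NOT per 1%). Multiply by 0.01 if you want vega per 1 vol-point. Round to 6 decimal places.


Answer: Vega = 11.183097

Derivation:
d1 = 0.5834929673; d2 = -0.0953295426
phi(d1) = 0.3364954826; exp(-qT) = 1.0000000000; exp(-rT) = 0.9175942312
Vega = S * exp(-qT) * phi(d1) * sqrt(T) = 23.5000 * 1.0000000000 * 0.3364954826 * 1.4142135624 = 11.183097


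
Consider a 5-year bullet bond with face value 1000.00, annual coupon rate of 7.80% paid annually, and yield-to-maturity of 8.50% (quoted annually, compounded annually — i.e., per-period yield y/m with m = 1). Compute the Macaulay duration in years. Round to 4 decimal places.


Answer: Macaulay duration = 4.3164 years

Derivation:
Coupon per period c = face * coupon_rate / m = 78.000000
Periods per year m = 1; per-period yield y/m = 0.085000
Number of cashflows N = 5
Cashflows (t years, CF_t, discount factor 1/(1+y/m)^(m*t), PV):
  t = 1.0000: CF_t = 78.000000, DF = 0.921659, PV = 71.889401
  t = 2.0000: CF_t = 78.000000, DF = 0.849455, PV = 66.257512
  t = 3.0000: CF_t = 78.000000, DF = 0.782908, PV = 61.066832
  t = 4.0000: CF_t = 78.000000, DF = 0.721574, PV = 56.282794
  t = 5.0000: CF_t = 1078.000000, DF = 0.665045, PV = 716.918966
Price P = sum_t PV_t = 972.415505
Macaulay numerator sum_t t * PV_t:
  t * PV_t at t = 1.0000: 71.889401
  t * PV_t at t = 2.0000: 132.515025
  t * PV_t at t = 3.0000: 183.200495
  t * PV_t at t = 4.0000: 225.131177
  t * PV_t at t = 5.0000: 3584.594832
Macaulay duration D = (sum_t t * PV_t) / P = 4197.330929 / 972.415505 = 4.316397


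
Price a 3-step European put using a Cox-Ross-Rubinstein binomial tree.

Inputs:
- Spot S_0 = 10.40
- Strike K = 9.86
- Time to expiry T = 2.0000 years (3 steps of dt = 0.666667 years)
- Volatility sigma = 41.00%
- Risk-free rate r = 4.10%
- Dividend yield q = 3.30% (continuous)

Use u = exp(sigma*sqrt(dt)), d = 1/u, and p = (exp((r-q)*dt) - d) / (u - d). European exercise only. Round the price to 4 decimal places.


dt = T/N = 0.666667
u = exp(sigma*sqrt(dt)) = 1.397610; d = 1/u = 0.715507
p = (exp((r-q)*dt) - d) / (u - d) = 0.424922
Discount per step: exp(-r*dt) = 0.973037
Stock lattice S(k, i) with i counting down-moves:
  k=0: S(0,0) = 10.4000
  k=1: S(1,0) = 14.5351; S(1,1) = 7.4413
  k=2: S(2,0) = 20.3145; S(2,1) = 10.4000; S(2,2) = 5.3243
  k=3: S(3,0) = 28.3917; S(3,1) = 14.5351; S(3,2) = 7.4413; S(3,3) = 3.8096
Terminal payoffs V(N, i) = max(K - S_T, 0):
  V(3,0) = 0.000000; V(3,1) = 0.000000; V(3,2) = 2.418725; V(3,3) = 6.050435
Backward induction: V(k, i) = exp(-r*dt) * [p * V(k+1, i) + (1-p) * V(k+1, i+1)].
  V(2,0) = exp(-r*dt) * [p*0.000000 + (1-p)*0.000000] = 0.000000
  V(2,1) = exp(-r*dt) * [p*0.000000 + (1-p)*2.418725] = 1.353451
  V(2,2) = exp(-r*dt) * [p*2.418725 + (1-p)*6.050435] = 4.385713
  V(1,0) = exp(-r*dt) * [p*0.000000 + (1-p)*1.353451] = 0.757354
  V(1,1) = exp(-r*dt) * [p*1.353451 + (1-p)*4.385713] = 3.013727
  V(0,0) = exp(-r*dt) * [p*0.757354 + (1-p)*3.013727] = 1.999537

Answer: Price = V(0,0) = 1.9995


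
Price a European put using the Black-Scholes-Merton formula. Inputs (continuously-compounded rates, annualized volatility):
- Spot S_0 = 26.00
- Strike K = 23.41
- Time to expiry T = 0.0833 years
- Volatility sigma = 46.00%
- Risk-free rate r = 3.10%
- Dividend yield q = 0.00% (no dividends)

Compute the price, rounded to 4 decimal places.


Answer: Price = 0.3860

Derivation:
d1 = (ln(S/K) + (r - q + 0.5*sigma^2) * T) / (sigma * sqrt(T)) = 0.87620662
d2 = d1 - sigma * sqrt(T) = 0.74344262
exp(-rT) = 0.99742103; exp(-qT) = 1.00000000
P = K * exp(-rT) * N(-d2) - S_0 * exp(-qT) * N(-d1)
N(-d1) = 0.19045886; N(-d2) = 0.22860688
P = 23.4100 * 0.99742103 * 0.22860688 - 26.0000 * 1.00000000 * 0.19045886 = 0.3860


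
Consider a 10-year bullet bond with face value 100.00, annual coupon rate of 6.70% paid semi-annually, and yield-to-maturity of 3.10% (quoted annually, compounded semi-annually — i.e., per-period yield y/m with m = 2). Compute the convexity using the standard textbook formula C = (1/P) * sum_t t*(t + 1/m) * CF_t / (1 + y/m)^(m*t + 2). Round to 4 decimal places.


Coupon per period c = face * coupon_rate / m = 3.350000
Periods per year m = 2; per-period yield y/m = 0.015500
Number of cashflows N = 20
Cashflows (t years, CF_t, discount factor 1/(1+y/m)^(m*t), PV):
  t = 0.5000: CF_t = 3.350000, DF = 0.984737, PV = 3.298868
  t = 1.0000: CF_t = 3.350000, DF = 0.969706, PV = 3.248516
  t = 1.5000: CF_t = 3.350000, DF = 0.954905, PV = 3.198932
  t = 2.0000: CF_t = 3.350000, DF = 0.940330, PV = 3.150105
  t = 2.5000: CF_t = 3.350000, DF = 0.925977, PV = 3.102024
  t = 3.0000: CF_t = 3.350000, DF = 0.911844, PV = 3.054677
  t = 3.5000: CF_t = 3.350000, DF = 0.897926, PV = 3.008052
  t = 4.0000: CF_t = 3.350000, DF = 0.884220, PV = 2.962139
  t = 4.5000: CF_t = 3.350000, DF = 0.870724, PV = 2.916926
  t = 5.0000: CF_t = 3.350000, DF = 0.857434, PV = 2.872404
  t = 5.5000: CF_t = 3.350000, DF = 0.844347, PV = 2.828561
  t = 6.0000: CF_t = 3.350000, DF = 0.831459, PV = 2.785388
  t = 6.5000: CF_t = 3.350000, DF = 0.818768, PV = 2.742873
  t = 7.0000: CF_t = 3.350000, DF = 0.806271, PV = 2.701008
  t = 7.5000: CF_t = 3.350000, DF = 0.793964, PV = 2.659781
  t = 8.0000: CF_t = 3.350000, DF = 0.781846, PV = 2.619184
  t = 8.5000: CF_t = 3.350000, DF = 0.769912, PV = 2.579206
  t = 9.0000: CF_t = 3.350000, DF = 0.758161, PV = 2.539839
  t = 9.5000: CF_t = 3.350000, DF = 0.746589, PV = 2.501072
  t = 10.0000: CF_t = 103.350000, DF = 0.735193, PV = 75.982211
Price P = sum_t PV_t = 130.751765
Convexity numerator sum_t t*(t + 1/m) * CF_t / (1+y/m)^(m*t + 2):
  t = 0.5000: term = 1.599466
  t = 1.0000: term = 4.725158
  t = 1.5000: term = 9.306072
  t = 2.0000: term = 15.273383
  t = 2.5000: term = 22.560389
  t = 3.0000: term = 31.102456
  t = 3.5000: term = 40.836968
  t = 4.0000: term = 51.703273
  t = 4.5000: term = 63.642630
  t = 5.0000: term = 76.598165
  t = 5.5000: term = 90.514819
  t = 6.0000: term = 105.339299
  t = 6.5000: term = 121.020039
  t = 7.0000: term = 137.507145
  t = 7.5000: term = 154.752362
  t = 8.0000: term = 172.709020
  t = 8.5000: term = 191.332002
  t = 9.0000: term = 210.577695
  t = 9.5000: term = 230.403955
  t = 10.0000: term = 7736.443706
Convexity = (1/P) * sum = 9467.948003 / 130.751765 = 72.411627

Answer: Convexity = 72.4116
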